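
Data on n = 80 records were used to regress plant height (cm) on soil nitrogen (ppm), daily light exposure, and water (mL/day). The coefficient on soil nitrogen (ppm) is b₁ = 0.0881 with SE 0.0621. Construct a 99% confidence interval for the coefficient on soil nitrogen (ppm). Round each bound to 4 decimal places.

df = n − k − 1 = 80 − 3 − 1 = 76.
t* = t_{0.005, 76} = 2.642078.
Margin = t* × SE = 2.642078 × 0.0621 = 0.164073.
CI: 0.0881 ± 0.164073 → (-0.0760, 0.2522).
With 99% confidence, each one-unit increase in soil nitrogen (ppm) is associated with a change of between -0.0760 and 0.2522 cm in plant height, holding the other predictors fixed.

(-0.0760, 0.2522)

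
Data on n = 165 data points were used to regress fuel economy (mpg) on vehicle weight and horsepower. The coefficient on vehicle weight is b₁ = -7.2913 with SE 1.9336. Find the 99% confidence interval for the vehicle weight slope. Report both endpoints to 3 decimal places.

df = n − k − 1 = 165 − 2 − 1 = 162.
t* = t_{0.005, 162} = 2.606518.
Margin = t* × SE = 2.606518 × 1.9336 = 5.03996.
CI: -7.2913 ± 5.03996 → (-12.331, -2.251).
With 99% confidence, each one-unit increase in vehicle weight is associated with a change of between -12.331 and -2.251 mpg in fuel economy, holding the other predictors fixed.

(-12.331, -2.251)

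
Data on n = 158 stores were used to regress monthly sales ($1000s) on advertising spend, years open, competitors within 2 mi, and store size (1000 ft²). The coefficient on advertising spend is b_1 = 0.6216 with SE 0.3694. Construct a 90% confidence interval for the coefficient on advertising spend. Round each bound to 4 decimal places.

(0.0103, 1.2329)

df = n − k − 1 = 158 − 4 − 1 = 153.
t* = t_{0.05, 153} = 1.654874.
Margin = t* × SE = 1.654874 × 0.3694 = 0.611310.
CI: 0.6216 ± 0.611310 → (0.0103, 1.2329).
With 90% confidence, each one-unit increase in advertising spend is associated with a change of between 0.0103 and 1.2329 $1000s in monthly sales, holding the other predictors fixed.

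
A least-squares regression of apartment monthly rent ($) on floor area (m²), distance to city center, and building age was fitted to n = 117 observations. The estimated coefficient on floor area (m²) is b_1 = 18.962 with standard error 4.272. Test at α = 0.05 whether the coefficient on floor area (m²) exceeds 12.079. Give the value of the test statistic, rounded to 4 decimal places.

t = 1.6112

H₀: β₁ = 12.079 vs H₁: β₁ > 12.079.
t = (b_1 − β₁⁰)/SE = (18.962 − 12.079) / 4.272 = 1.6112.
df = n − k − 1 = 117 − 3 − 1 = 113.
One-sided p ≈ 0.0550, which is ≥ 0.05, so fail to reject H₀.
The data do not give significant evidence that the true slope on floor area (m²) exceeds 12.079 $ per unit, holding the other predictors fixed.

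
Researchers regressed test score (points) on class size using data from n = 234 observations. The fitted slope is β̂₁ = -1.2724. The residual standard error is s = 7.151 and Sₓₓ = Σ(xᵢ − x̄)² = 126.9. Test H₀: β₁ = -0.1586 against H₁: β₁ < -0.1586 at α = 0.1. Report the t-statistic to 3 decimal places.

SE(β̂₁) = s/√Sₓₓ = 7.151/√126.9 = 0.634799.
t = (-1.2724 − (-0.1586)) / 0.634799 = -1.755.
df = n − 2 = 232.
One-sided p ≈ 0.0403, which is < 0.1, so reject H₀.
There is evidence that the true slope on class size is below -0.1586 points per unit.

t = -1.755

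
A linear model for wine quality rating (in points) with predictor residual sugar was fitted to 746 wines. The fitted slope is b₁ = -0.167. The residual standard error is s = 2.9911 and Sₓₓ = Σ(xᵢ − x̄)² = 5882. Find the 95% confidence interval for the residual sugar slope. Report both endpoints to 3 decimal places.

SE(b₁) = s/√Sₓₓ = 2.9911/√5882 = 0.0390003.
df = n − 2 = 744.
t* = t_{0.025, 744} = 1.963158.
Margin = t* × SE = 1.963158 × 0.0390003 = 0.07656.
CI: -0.167 ± 0.07656 → (-0.244, -0.090).
With 95% confidence, each one-unit increase in residual sugar is associated with a change of between -0.244 and -0.090 points in wine quality rating.

(-0.244, -0.090)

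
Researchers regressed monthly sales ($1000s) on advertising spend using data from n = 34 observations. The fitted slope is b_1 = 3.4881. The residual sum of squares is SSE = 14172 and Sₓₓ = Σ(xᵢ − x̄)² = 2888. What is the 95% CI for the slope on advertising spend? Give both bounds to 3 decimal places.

(2.690, 4.286)

MSE = SSE/(n − 2) = 14172/32 = 442.875.
SE(b_1) = √(MSE/Sₓₓ) = √(442.875/2888) = 0.391599.
df = n − 2 = 32.
t* = t_{0.025, 32} = 2.036933.
Margin = t* × SE = 2.036933 × 0.391599 = 0.79766.
CI: 3.4881 ± 0.79766 → (2.690, 4.286).
With 95% confidence, each one-unit increase in advertising spend is associated with a change of between 2.690 and 4.286 $1000s in monthly sales.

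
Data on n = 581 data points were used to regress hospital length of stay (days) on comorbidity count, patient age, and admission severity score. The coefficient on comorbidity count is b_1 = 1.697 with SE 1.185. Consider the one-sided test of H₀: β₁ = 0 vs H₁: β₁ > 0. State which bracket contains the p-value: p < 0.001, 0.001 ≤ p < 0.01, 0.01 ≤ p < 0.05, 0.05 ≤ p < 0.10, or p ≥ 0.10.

t = 1.697 / 1.185 = 1.432.
df = n − k − 1 = 581 − 3 − 1 = 577.
One-sided p = P(T_{577} > t) ≈ 0.0763.
So 0.05 ≤ p < 0.10.

0.05 ≤ p < 0.10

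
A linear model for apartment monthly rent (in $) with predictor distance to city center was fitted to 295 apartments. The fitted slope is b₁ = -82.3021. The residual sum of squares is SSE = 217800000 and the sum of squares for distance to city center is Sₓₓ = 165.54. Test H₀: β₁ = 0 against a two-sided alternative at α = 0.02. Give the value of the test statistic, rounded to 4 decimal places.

t = -1.2282

MSE = SSE/(n − 2) = 217800000/293 = 743345.
SE(b₁) = √(MSE/Sₓₓ) = √(743345/165.54) = 67.0106.
t = -82.3021 / 67.0106 = -1.2282.
df = n − 2 = 293.
Two-sided p ≈ 0.2204, which is ≥ 0.02, so fail to reject H₀.
The data do not give significant evidence of an association between distance to city center and apartment monthly rent.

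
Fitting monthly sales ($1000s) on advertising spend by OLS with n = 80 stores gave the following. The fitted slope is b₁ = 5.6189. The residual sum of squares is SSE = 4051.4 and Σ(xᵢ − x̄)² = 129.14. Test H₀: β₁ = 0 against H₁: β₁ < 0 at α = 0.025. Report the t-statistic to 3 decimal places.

MSE = SSE/(n − 2) = 4051.4/78 = 51.941.
SE(b₁) = √(MSE/Sₓₓ) = √(51.941/129.14) = 0.634198.
t = 5.6189 / 0.634198 = 8.860.
df = n − 2 = 78.
One-sided p ≈ 1.0000, which is ≥ 0.025, so fail to reject H₀.
The data do not give significant evidence that the true slope on advertising spend is negative.

t = 8.860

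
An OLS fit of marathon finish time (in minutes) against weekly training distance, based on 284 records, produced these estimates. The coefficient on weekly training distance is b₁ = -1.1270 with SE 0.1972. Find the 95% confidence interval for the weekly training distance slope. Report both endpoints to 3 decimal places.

(-1.515, -0.739)

df = n − 2 = 284 − 2 = 282.
t* = t_{0.025, 282} = 1.968412.
Margin = t* × SE = 1.968412 × 0.1972 = 0.38817.
CI: -1.1270 ± 0.38817 → (-1.515, -0.739).
With 95% confidence, each one-unit increase in weekly training distance is associated with a change of between -1.515 and -0.739 minutes in marathon finish time.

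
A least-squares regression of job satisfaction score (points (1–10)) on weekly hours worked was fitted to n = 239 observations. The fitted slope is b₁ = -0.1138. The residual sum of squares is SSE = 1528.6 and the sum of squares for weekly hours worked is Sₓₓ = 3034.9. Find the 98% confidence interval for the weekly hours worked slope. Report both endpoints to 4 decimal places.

MSE = SSE/(n − 2) = 1528.6/237 = 6.44979.
SE(b₁) = √(MSE/Sₓₓ) = √(6.44979/3034.9) = 0.0461.
df = n − 2 = 237.
t* = t_{0.01, 237} = 2.342185.
Margin = t* × SE = 2.342185 × 0.0461 = 0.107975.
CI: -0.1138 ± 0.107975 → (-0.2218, -0.0058).
With 98% confidence, each one-unit increase in weekly hours worked is associated with a change of between -0.2218 and -0.0058 points (1–10) in job satisfaction score.

(-0.2218, -0.0058)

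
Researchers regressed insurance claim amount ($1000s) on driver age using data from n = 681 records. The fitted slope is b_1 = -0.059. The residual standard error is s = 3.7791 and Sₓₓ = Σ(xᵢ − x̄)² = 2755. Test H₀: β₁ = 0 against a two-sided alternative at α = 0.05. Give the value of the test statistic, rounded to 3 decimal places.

t = -0.819

SE(b_1) = s/√Sₓₓ = 3.7791/√2755 = 0.0719992.
t = -0.059 / 0.0719992 = -0.819.
df = n − 2 = 679.
Two-sided p ≈ 0.4128, which is ≥ 0.05, so fail to reject H₀.
The data do not give significant evidence of an association between driver age and insurance claim amount.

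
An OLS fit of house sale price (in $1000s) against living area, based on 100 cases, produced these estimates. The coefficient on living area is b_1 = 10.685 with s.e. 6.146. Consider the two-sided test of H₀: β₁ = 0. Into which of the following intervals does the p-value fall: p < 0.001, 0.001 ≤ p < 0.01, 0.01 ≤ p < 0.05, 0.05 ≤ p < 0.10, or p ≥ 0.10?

t = 10.685 / 6.146 = 1.739.
df = n − 2 = 100 − 2 = 98.
Two-sided p = 2·P(T_{98} > |t|) ≈ 0.0853.
So 0.05 ≤ p < 0.10.

0.05 ≤ p < 0.10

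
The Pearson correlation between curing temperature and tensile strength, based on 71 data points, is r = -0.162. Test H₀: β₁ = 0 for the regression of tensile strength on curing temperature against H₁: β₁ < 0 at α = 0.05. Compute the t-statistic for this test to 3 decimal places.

t = -1.364

t = r·√(n − 2)/√(1 − r²) = -0.162·√69/√0.973756 = -1.364.
df = n − 2 = 69.
One-sided p ≈ 0.0885, which is ≥ 0.05, so fail to reject H₀.
The data do not give significant evidence of a linear association between curing temperature and tensile strength.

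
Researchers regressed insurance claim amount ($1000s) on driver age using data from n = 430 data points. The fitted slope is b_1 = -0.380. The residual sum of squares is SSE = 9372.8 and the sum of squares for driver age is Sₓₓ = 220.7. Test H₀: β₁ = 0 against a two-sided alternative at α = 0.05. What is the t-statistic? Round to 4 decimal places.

MSE = SSE/(n − 2) = 9372.8/428 = 21.8991.
SE(b_1) = √(MSE/Sₓₓ) = √(21.8991/220.7) = 0.315001.
t = -0.380 / 0.315001 = -1.2063.
df = n − 2 = 428.
Two-sided p ≈ 0.2284, which is ≥ 0.05, so fail to reject H₀.
The data do not give significant evidence of an association between driver age and insurance claim amount.

t = -1.2063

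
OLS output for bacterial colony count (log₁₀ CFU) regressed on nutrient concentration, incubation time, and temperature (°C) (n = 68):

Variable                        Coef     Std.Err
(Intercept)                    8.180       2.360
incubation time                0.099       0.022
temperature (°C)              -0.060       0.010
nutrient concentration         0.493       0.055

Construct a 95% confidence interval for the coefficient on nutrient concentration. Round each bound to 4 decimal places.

Read off: b = 0.493, SE = 0.055 for nutrient concentration.
df = n − k − 1 = 68 − 3 − 1 = 64.
t* = t_{0.025, 64} = 1.99773.
Margin = t* × SE = 1.99773 × 0.055 = 0.109875.
CI: 0.493 ± 0.109875 → (0.3831, 0.6029).

(0.3831, 0.6029)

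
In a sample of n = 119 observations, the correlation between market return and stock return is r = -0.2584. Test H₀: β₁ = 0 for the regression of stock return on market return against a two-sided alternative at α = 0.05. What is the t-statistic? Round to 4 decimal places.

t = -2.8933

t = r·√(n − 2)/√(1 − r²) = -0.2584·√117/√0.933229 = -2.8933.
df = n − 2 = 117.
Two-sided p ≈ 0.0045, which is < 0.05, so reject H₀.
There is evidence of a linear association between market return and stock return.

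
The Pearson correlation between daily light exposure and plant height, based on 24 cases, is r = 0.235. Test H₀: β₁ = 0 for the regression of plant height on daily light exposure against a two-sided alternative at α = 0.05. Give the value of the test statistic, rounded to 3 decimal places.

t = r·√(n − 2)/√(1 − r²) = 0.235·√22/√0.944775 = 1.134.
df = n − 2 = 22.
Two-sided p ≈ 0.2690, which is ≥ 0.05, so fail to reject H₀.
The data do not give significant evidence of a linear association between daily light exposure and plant height.

t = 1.134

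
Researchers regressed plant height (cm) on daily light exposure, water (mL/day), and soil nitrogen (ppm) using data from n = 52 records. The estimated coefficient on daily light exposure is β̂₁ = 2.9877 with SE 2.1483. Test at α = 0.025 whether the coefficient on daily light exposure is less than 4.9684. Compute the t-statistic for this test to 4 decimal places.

t = -0.9220

H₀: β₁ = 4.9684 vs H₁: β₁ < 4.9684.
t = (β̂₁ − β₁⁰)/SE = (2.9877 − 4.9684) / 2.1483 = -0.9220.
df = n − k − 1 = 52 − 3 − 1 = 48.
One-sided p ≈ 0.1806, which is ≥ 0.025, so fail to reject H₀.
The data do not give significant evidence that the true slope on daily light exposure is below 4.9684 cm per unit, holding the other predictors fixed.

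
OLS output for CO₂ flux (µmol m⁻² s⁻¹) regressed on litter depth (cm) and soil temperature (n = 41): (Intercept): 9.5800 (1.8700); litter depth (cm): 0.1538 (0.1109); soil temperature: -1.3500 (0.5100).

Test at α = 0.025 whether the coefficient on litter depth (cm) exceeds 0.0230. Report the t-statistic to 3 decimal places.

t = 1.179

Read off: b = 0.1538, SE = 0.1109 for litter depth (cm).
H₀: β₁ = 0.0230 vs H₁: β₁ > 0.0230.
t = (0.1538 − 0.0230) / 0.1109 = 1.179.
df = n − k − 1 = 41 − 2 − 1 = 38.
One-sided p ≈ 0.1228, which is ≥ 0.025, so fail to reject H₀.
The data do not give significant evidence that the true slope on litter depth (cm) exceeds 0.0230 µmol m⁻² s⁻¹ per unit, holding the other predictors fixed.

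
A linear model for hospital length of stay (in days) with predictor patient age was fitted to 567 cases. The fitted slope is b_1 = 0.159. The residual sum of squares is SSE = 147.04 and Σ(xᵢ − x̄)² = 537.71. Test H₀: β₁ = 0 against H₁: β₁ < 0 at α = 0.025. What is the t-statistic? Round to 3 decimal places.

MSE = SSE/(n − 2) = 147.04/565 = 0.260248.
SE(b_1) = √(MSE/Sₓₓ) = √(0.260248/537.71) = 0.0219998.
t = 0.159 / 0.0219998 = 7.227.
df = n − 2 = 565.
One-sided p ≈ 1.0000, which is ≥ 0.025, so fail to reject H₀.
The data do not give significant evidence that the true slope on patient age is negative.

t = 7.227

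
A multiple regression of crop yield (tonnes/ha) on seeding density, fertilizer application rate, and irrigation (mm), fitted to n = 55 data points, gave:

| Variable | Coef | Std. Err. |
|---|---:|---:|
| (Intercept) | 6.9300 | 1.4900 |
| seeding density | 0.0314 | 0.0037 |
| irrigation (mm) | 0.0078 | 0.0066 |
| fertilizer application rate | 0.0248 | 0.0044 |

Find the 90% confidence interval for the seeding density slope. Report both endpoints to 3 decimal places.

(0.025, 0.038)

Read off: b = 0.0314, SE = 0.0037 for seeding density.
df = n − k − 1 = 55 − 3 − 1 = 51.
t* = t_{0.05, 51} = 1.675285.
Margin = t* × SE = 1.675285 × 0.0037 = 0.00620.
CI: 0.0314 ± 0.00620 → (0.025, 0.038).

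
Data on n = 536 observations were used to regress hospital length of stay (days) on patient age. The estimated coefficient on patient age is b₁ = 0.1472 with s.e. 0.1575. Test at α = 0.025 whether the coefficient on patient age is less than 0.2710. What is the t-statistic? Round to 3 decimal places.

t = -0.786

H₀: β₁ = 0.2710 vs H₁: β₁ < 0.2710.
t = (b₁ − β₁⁰)/SE = (0.1472 − 0.2710) / 0.1575 = -0.786.
df = n − 2 = 536 − 2 = 534.
One-sided p ≈ 0.2161, which is ≥ 0.025, so fail to reject H₀.
The data do not give significant evidence that the true slope on patient age is below 0.2710 days per unit.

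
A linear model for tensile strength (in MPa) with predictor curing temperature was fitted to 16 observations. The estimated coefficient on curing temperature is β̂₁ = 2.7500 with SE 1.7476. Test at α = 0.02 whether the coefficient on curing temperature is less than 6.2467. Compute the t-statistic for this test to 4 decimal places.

H₀: β₁ = 6.2467 vs H₁: β₁ < 6.2467.
t = (β̂₁ − β₁⁰)/SE = (2.7500 − 6.2467) / 1.7476 = -2.0009.
df = n − 2 = 16 − 2 = 14.
One-sided p ≈ 0.0326, which is ≥ 0.02, so fail to reject H₀.
The data do not give significant evidence that the true slope on curing temperature is below 6.2467 MPa per unit.

t = -2.0009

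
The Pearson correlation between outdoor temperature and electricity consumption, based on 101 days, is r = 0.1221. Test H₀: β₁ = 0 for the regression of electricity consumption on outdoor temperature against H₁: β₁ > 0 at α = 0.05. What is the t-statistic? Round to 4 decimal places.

t = r·√(n − 2)/√(1 − r²) = 0.1221·√99/√0.985092 = 1.2240.
df = n − 2 = 99.
One-sided p ≈ 0.1119, which is ≥ 0.05, so fail to reject H₀.
The data do not give significant evidence of a linear association between outdoor temperature and electricity consumption.

t = 1.2240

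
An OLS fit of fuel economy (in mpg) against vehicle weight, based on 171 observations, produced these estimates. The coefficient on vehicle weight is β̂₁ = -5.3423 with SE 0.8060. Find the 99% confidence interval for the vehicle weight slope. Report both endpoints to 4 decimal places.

(-7.4421, -3.2425)

df = n − 2 = 171 − 2 = 169.
t* = t_{0.005, 169} = 2.605233.
Margin = t* × SE = 2.605233 × 0.8060 = 2.099818.
CI: -5.3423 ± 2.099818 → (-7.4421, -3.2425).
With 99% confidence, each one-unit increase in vehicle weight is associated with a change of between -7.4421 and -3.2425 mpg in fuel economy.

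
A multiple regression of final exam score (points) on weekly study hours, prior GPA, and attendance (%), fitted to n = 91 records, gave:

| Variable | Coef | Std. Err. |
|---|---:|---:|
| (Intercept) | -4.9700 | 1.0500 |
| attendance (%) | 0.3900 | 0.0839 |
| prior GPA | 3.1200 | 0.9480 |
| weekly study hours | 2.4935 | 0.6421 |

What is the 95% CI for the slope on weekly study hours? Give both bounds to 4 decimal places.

Read off: b = 2.4935, SE = 0.6421 for weekly study hours.
df = n − k − 1 = 91 − 3 − 1 = 87.
t* = t_{0.025, 87} = 1.987608.
Margin = t* × SE = 1.987608 × 0.6421 = 1.276243.
CI: 2.4935 ± 1.276243 → (1.2173, 3.7697).

(1.2173, 3.7697)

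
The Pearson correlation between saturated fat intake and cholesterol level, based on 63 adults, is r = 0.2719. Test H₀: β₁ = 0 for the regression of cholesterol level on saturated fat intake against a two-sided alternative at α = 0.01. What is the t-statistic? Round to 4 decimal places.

t = 2.2067

t = r·√(n − 2)/√(1 − r²) = 0.2719·√61/√0.92607 = 2.2067.
df = n − 2 = 61.
Two-sided p ≈ 0.0311, which is ≥ 0.01, so fail to reject H₀.
The data do not give significant evidence of a linear association between saturated fat intake and cholesterol level.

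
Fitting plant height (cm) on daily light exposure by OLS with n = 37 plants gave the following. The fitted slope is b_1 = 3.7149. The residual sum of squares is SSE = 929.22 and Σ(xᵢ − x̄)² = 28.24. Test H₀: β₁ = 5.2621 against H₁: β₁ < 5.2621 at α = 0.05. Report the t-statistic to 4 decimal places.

MSE = SSE/(n − 2) = 929.22/35 = 26.5491.
SE(b_1) = √(MSE/Sₓₓ) = √(26.5491/28.24) = 0.969601.
t = (3.7149 − 5.2621) / 0.969601 = -1.5957.
df = n − 2 = 35.
One-sided p ≈ 0.0598, which is ≥ 0.05, so fail to reject H₀.
The data do not give significant evidence that the true slope on daily light exposure is below 5.2621 cm per unit.

t = -1.5957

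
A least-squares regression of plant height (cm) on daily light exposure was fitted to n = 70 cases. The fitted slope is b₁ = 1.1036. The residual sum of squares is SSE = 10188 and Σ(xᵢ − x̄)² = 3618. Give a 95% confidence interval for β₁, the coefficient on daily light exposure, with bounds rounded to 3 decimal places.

(0.698, 1.510)

MSE = SSE/(n − 2) = 10188/68 = 149.824.
SE(b₁) = √(MSE/Sₓₓ) = √(149.824/3618) = 0.203496.
df = n − 2 = 68.
t* = t_{0.025, 68} = 1.995469.
Margin = t* × SE = 1.995469 × 0.203496 = 0.40607.
CI: 1.1036 ± 0.40607 → (0.698, 1.510).
With 95% confidence, each one-unit increase in daily light exposure is associated with a change of between 0.698 and 1.510 cm in plant height.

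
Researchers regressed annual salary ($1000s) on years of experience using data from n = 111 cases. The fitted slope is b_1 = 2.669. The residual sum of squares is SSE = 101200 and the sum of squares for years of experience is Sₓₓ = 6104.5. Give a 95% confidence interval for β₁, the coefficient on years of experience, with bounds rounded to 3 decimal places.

MSE = SSE/(n − 2) = 101200/109 = 928.44.
SE(b_1) = √(MSE/Sₓₓ) = √(928.44/6104.5) = 0.389989.
df = n − 2 = 109.
t* = t_{0.025, 109} = 1.981967.
Margin = t* × SE = 1.981967 × 0.389989 = 0.77294.
CI: 2.669 ± 0.77294 → (1.896, 3.442).
With 95% confidence, each one-unit increase in years of experience is associated with a change of between 1.896 and 3.442 $1000s in annual salary.

(1.896, 3.442)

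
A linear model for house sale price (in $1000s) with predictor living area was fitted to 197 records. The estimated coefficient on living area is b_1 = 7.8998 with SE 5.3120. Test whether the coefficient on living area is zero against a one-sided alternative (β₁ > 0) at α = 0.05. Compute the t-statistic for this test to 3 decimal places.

H₀: β₁ = 0 vs H₁: β₁ > 0.
t = (b_1 − β₁⁰)/SE = 7.8998 / 5.3120 = 1.487.
df = n − 2 = 197 − 2 = 195.
One-sided p ≈ 0.0693, which is ≥ 0.05, so fail to reject H₀.
The data do not give significant evidence that the true slope on living area is positive.

t = 1.487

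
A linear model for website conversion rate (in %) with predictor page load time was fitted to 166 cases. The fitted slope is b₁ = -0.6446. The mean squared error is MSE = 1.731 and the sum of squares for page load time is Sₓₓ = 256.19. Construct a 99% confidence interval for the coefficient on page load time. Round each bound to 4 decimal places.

(-0.8588, -0.4304)

SE(b₁) = √(MSE/Sₓₓ) = √(1.731/256.19) = 0.0821992.
df = n − 2 = 164.
t* = t_{0.005, 164} = 2.60614.
Margin = t* × SE = 2.60614 × 0.0821992 = 0.214223.
CI: -0.6446 ± 0.214223 → (-0.8588, -0.4304).
With 99% confidence, each one-unit increase in page load time is associated with a change of between -0.8588 and -0.4304 % in website conversion rate.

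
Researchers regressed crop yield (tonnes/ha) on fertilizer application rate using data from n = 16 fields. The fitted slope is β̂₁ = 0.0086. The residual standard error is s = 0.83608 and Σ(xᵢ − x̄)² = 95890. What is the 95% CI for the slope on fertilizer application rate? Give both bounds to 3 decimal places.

SE(β̂₁) = s/√Sₓₓ = 0.83608/√95890 = 0.00269998.
df = n − 2 = 14.
t* = t_{0.025, 14} = 2.144787.
Margin = t* × SE = 2.144787 × 0.00269998 = 0.00579.
CI: 0.0086 ± 0.00579 → (0.003, 0.014).
With 95% confidence, each one-unit increase in fertilizer application rate is associated with a change of between 0.003 and 0.014 tonnes/ha in crop yield.

(0.003, 0.014)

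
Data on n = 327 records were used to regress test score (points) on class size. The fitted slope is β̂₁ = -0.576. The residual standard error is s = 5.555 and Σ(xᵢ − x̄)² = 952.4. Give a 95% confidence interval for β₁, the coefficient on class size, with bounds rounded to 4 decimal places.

(-0.9301, -0.2219)

SE(β̂₁) = s/√Sₓₓ = 5.555/√952.4 = 0.180001.
df = n − 2 = 325.
t* = t_{0.025, 325} = 1.96729.
Margin = t* × SE = 1.96729 × 0.180001 = 0.354114.
CI: -0.576 ± 0.354114 → (-0.9301, -0.2219).
With 95% confidence, each one-unit increase in class size is associated with a change of between -0.9301 and -0.2219 points in test score.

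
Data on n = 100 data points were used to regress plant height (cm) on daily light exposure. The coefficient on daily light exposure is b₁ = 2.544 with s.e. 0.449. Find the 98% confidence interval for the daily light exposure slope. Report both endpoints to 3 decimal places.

df = n − 2 = 100 − 2 = 98.
t* = t_{0.01, 98} = 2.365002.
Margin = t* × SE = 2.365002 × 0.449 = 1.06189.
CI: 2.544 ± 1.06189 → (1.482, 3.606).
With 98% confidence, each one-unit increase in daily light exposure is associated with a change of between 1.482 and 3.606 cm in plant height.

(1.482, 3.606)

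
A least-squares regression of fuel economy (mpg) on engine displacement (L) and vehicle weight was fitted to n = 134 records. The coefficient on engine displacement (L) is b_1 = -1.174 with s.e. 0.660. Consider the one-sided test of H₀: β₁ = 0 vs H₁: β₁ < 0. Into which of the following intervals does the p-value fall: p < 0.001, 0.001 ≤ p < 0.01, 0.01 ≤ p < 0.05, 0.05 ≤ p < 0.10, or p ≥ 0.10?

0.01 ≤ p < 0.05

t = -1.174 / 0.660 = -1.779.
df = n − k − 1 = 134 − 2 − 1 = 131.
One-sided p = P(T_{131} < t) ≈ 0.0388.
So 0.01 ≤ p < 0.05.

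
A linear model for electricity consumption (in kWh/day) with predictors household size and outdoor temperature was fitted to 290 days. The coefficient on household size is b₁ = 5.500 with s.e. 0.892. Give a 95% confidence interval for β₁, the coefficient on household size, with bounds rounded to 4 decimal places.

df = n − k − 1 = 290 − 2 − 1 = 287.
t* = t_{0.025, 287} = 1.968264.
Margin = t* × SE = 1.968264 × 0.892 = 1.755692.
CI: 5.500 ± 1.755692 → (3.7443, 7.2557).
With 95% confidence, each one-unit increase in household size is associated with a change of between 3.7443 and 7.2557 kWh/day in electricity consumption, holding the other predictors fixed.

(3.7443, 7.2557)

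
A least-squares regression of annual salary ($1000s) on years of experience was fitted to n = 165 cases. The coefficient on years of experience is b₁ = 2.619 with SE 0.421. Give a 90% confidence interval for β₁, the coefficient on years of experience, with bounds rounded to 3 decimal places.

df = n − 2 = 165 − 2 = 163.
t* = t_{0.05, 163} = 1.654256.
Margin = t* × SE = 1.654256 × 0.421 = 0.69644.
CI: 2.619 ± 0.69644 → (1.923, 3.315).
With 90% confidence, each one-unit increase in years of experience is associated with a change of between 1.923 and 3.315 $1000s in annual salary.

(1.923, 3.315)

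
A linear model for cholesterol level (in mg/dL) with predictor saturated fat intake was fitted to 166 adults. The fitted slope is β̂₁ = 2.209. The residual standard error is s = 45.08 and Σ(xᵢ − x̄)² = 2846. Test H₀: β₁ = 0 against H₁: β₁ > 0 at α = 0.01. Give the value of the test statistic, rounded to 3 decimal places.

t = 2.614

SE(β̂₁) = s/√Sₓₓ = 45.08/√2846 = 0.845019.
t = 2.209 / 0.845019 = 2.614.
df = n − 2 = 164.
One-sided p ≈ 0.0049, which is < 0.01, so reject H₀.
There is evidence that the true slope on saturated fat intake is positive.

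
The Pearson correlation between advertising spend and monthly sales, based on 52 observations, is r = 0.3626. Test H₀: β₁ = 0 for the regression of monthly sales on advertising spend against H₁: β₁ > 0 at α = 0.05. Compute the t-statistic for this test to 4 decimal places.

t = r·√(n − 2)/√(1 − r²) = 0.3626·√50/√0.868521 = 2.7512.
df = n − 2 = 50.
One-sided p ≈ 0.0041, which is < 0.05, so reject H₀.
There is evidence of a linear association between advertising spend and monthly sales.

t = 2.7512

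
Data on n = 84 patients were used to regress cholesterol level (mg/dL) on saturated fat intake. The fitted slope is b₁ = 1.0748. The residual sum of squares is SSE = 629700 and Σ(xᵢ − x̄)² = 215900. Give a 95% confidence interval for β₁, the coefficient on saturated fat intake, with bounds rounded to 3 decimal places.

MSE = SSE/(n − 2) = 629700/82 = 7679.27.
SE(b₁) = √(MSE/Sₓₓ) = √(7679.27/215900) = 0.188596.
df = n − 2 = 82.
t* = t_{0.025, 82} = 1.989319.
Margin = t* × SE = 1.989319 × 0.188596 = 0.37518.
CI: 1.0748 ± 0.37518 → (0.700, 1.450).
With 95% confidence, each one-unit increase in saturated fat intake is associated with a change of between 0.700 and 1.450 mg/dL in cholesterol level.

(0.700, 1.450)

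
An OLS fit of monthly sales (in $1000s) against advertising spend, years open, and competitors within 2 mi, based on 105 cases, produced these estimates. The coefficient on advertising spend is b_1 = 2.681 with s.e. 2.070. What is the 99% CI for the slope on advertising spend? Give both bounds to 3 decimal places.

df = n − k − 1 = 105 − 3 − 1 = 101.
t* = t_{0.005, 101} = 2.625386.
Margin = t* × SE = 2.625386 × 2.070 = 5.43455.
CI: 2.681 ± 5.43455 → (-2.754, 8.116).
With 99% confidence, each one-unit increase in advertising spend is associated with a change of between -2.754 and 8.116 $1000s in monthly sales, holding the other predictors fixed.

(-2.754, 8.116)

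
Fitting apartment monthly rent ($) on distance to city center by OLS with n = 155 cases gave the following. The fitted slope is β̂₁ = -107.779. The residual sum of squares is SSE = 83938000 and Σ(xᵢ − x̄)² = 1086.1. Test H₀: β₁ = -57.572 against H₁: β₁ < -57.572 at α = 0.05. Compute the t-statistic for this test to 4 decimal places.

t = -2.2339

MSE = SSE/(n − 2) = 83938000/153 = 548614.
SE(β̂₁) = √(MSE/Sₓₓ) = √(548614/1086.1) = 22.4749.
t = (-107.779 − (-57.572)) / 22.4749 = -2.2339.
df = n − 2 = 153.
One-sided p ≈ 0.0135, which is < 0.05, so reject H₀.
There is evidence that the true slope on distance to city center is below -57.572 $ per unit.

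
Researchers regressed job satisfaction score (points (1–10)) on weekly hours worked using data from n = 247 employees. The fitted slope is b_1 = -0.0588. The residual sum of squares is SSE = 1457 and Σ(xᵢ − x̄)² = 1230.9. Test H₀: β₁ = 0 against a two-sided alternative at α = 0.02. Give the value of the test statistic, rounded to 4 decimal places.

MSE = SSE/(n − 2) = 1457/245 = 5.94694.
SE(b_1) = √(MSE/Sₓₓ) = √(5.94694/1230.9) = 0.0695081.
t = -0.0588 / 0.0695081 = -0.8459.
df = n − 2 = 245.
Two-sided p ≈ 0.3984, which is ≥ 0.02, so fail to reject H₀.
The data do not give significant evidence of an association between weekly hours worked and job satisfaction score.

t = -0.8459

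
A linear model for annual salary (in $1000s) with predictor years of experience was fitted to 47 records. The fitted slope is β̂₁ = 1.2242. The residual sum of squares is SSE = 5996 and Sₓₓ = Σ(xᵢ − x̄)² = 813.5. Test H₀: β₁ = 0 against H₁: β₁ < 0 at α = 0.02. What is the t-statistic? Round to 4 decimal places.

MSE = SSE/(n − 2) = 5996/45 = 133.244.
SE(β̂₁) = √(MSE/Sₓₓ) = √(133.244/813.5) = 0.404712.
t = 1.2242 / 0.404712 = 3.0249.
df = n − 2 = 45.
One-sided p ≈ 0.9979, which is ≥ 0.02, so fail to reject H₀.
The data do not give significant evidence that the true slope on years of experience is negative.

t = 3.0249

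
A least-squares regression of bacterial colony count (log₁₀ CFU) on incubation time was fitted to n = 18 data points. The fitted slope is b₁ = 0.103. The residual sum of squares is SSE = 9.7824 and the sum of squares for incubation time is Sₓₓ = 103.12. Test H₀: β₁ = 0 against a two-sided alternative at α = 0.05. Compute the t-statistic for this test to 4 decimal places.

MSE = SSE/(n − 2) = 9.7824/16 = 0.6114.
SE(b₁) = √(MSE/Sₓₓ) = √(0.6114/103.12) = 0.0770001.
t = 0.103 / 0.0770001 = 1.3377.
df = n − 2 = 16.
Two-sided p ≈ 0.1997, which is ≥ 0.05, so fail to reject H₀.
The data do not give significant evidence of an association between incubation time and bacterial colony count.

t = 1.3377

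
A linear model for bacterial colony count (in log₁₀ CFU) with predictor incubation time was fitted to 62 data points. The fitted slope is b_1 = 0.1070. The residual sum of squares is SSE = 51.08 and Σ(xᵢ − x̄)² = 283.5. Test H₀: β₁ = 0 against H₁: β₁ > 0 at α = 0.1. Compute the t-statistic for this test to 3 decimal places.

MSE = SSE/(n − 2) = 51.08/60 = 0.851333.
SE(b_1) = √(MSE/Sₓₓ) = √(0.851333/283.5) = 0.0547991.
t = 0.1070 / 0.0547991 = 1.953.
df = n − 2 = 60.
One-sided p ≈ 0.0278, which is < 0.1, so reject H₀.
There is evidence that the true slope on incubation time is positive.

t = 1.953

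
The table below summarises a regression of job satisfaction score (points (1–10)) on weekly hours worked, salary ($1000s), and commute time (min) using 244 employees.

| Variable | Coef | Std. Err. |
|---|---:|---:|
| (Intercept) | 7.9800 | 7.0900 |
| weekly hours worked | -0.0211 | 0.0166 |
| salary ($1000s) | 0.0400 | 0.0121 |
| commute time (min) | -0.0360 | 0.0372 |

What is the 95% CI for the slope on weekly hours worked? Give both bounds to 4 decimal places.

Read off: b = -0.0211, SE = 0.0166 for weekly hours worked.
df = n − k − 1 = 244 − 3 − 1 = 240.
t* = t_{0.025, 240} = 1.969898.
Margin = t* × SE = 1.969898 × 0.0166 = 0.032700.
CI: -0.0211 ± 0.032700 → (-0.0538, 0.0116).

(-0.0538, 0.0116)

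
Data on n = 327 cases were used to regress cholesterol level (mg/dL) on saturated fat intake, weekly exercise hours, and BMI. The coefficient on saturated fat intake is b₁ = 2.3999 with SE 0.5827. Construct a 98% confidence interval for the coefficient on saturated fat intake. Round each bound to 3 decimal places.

(1.038, 3.762)

df = n − k − 1 = 327 − 3 − 1 = 323.
t* = t_{0.01, 323} = 2.337948.
Margin = t* × SE = 2.337948 × 0.5827 = 1.36232.
CI: 2.3999 ± 1.36232 → (1.038, 3.762).
With 98% confidence, each one-unit increase in saturated fat intake is associated with a change of between 1.038 and 3.762 mg/dL in cholesterol level, holding the other predictors fixed.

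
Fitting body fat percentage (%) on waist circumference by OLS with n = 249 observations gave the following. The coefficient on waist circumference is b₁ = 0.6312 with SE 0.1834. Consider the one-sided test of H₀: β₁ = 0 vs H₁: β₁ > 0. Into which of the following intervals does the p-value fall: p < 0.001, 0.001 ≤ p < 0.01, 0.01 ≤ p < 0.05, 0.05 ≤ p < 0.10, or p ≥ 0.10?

p < 0.001

t = 0.6312 / 0.1834 = 3.442.
df = n − 2 = 249 − 2 = 247.
One-sided p = P(T_{247} > t) ≈ 0.0003.
So p < 0.001.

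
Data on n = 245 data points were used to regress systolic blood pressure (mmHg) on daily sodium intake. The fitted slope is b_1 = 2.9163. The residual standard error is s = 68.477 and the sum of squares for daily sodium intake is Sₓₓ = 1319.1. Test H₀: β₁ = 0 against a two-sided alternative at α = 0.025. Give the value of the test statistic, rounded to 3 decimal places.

t = 1.547

SE(b_1) = s/√Sₓₓ = 68.477/√1319.1 = 1.88541.
t = 2.9163 / 1.88541 = 1.547.
df = n − 2 = 243.
Two-sided p ≈ 0.1232, which is ≥ 0.025, so fail to reject H₀.
The data do not give significant evidence of an association between daily sodium intake and systolic blood pressure.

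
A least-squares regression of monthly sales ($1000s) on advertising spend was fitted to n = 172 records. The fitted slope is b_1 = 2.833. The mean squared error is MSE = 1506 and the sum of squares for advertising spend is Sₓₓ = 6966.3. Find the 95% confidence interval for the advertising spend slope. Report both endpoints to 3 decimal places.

(1.915, 3.751)

SE(b_1) = √(MSE/Sₓₓ) = √(1506/6966.3) = 0.464956.
df = n − 2 = 170.
t* = t_{0.025, 170} = 1.974017.
Margin = t* × SE = 1.974017 × 0.464956 = 0.91783.
CI: 2.833 ± 0.91783 → (1.915, 3.751).
With 95% confidence, each one-unit increase in advertising spend is associated with a change of between 1.915 and 3.751 $1000s in monthly sales.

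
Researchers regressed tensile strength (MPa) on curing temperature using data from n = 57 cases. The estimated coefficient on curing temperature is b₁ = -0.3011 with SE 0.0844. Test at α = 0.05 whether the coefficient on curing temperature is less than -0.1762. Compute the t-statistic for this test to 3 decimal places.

H₀: β₁ = -0.1762 vs H₁: β₁ < -0.1762.
t = (b₁ − β₁⁰)/SE = (-0.3011 − (-0.1762)) / 0.0844 = -1.480.
df = n − 2 = 57 − 2 = 55.
One-sided p ≈ 0.0723, which is ≥ 0.05, so fail to reject H₀.
The data do not give significant evidence that the true slope on curing temperature is below -0.1762 MPa per unit.

t = -1.480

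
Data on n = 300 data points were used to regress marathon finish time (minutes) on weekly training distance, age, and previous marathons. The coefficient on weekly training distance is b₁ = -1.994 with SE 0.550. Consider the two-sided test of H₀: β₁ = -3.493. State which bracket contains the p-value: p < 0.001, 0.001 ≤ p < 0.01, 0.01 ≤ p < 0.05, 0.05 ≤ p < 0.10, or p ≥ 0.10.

t = (-1.994 − (-3.493)) / 0.550 = 2.725.
df = n − k − 1 = 300 − 3 − 1 = 296.
Two-sided p = 2·P(T_{296} > |t|) ≈ 0.0068.
So 0.001 ≤ p < 0.01.

0.001 ≤ p < 0.01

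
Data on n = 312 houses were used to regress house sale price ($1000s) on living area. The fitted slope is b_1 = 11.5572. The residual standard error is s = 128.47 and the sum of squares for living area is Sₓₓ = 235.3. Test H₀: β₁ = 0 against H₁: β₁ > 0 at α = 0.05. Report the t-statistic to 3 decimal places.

t = 1.380

SE(b_1) = s/√Sₓₓ = 128.47/√235.3 = 8.37511.
t = 11.5572 / 8.37511 = 1.380.
df = n − 2 = 310.
One-sided p ≈ 0.0843, which is ≥ 0.05, so fail to reject H₀.
The data do not give significant evidence that the true slope on living area is positive.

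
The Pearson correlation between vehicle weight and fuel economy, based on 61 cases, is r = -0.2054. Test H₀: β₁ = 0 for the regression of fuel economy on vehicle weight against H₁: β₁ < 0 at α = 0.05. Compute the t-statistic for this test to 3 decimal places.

t = r·√(n − 2)/√(1 − r²) = -0.2054·√59/√0.957811 = -1.612.
df = n − 2 = 59.
One-sided p ≈ 0.0561, which is ≥ 0.05, so fail to reject H₀.
The data do not give significant evidence of a linear association between vehicle weight and fuel economy.

t = -1.612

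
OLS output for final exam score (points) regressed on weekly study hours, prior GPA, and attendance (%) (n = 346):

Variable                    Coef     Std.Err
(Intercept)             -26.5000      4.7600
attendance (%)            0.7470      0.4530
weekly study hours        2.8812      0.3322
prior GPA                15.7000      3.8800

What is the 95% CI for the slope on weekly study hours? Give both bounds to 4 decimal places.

Read off: b = 2.8812, SE = 0.3322 for weekly study hours.
df = n − k − 1 = 346 − 3 − 1 = 342.
t* = t_{0.025, 342} = 1.966925.
Margin = t* × SE = 1.966925 × 0.3322 = 0.653412.
CI: 2.8812 ± 0.653412 → (2.2278, 3.5346).

(2.2278, 3.5346)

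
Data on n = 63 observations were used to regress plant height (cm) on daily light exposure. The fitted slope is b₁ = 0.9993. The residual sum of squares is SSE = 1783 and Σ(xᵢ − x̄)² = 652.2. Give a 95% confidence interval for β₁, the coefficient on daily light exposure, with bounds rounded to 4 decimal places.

MSE = SSE/(n − 2) = 1783/61 = 29.2295.
SE(b₁) = √(MSE/Sₓₓ) = √(29.2295/652.2) = 0.2117.
df = n − 2 = 61.
t* = t_{0.025, 61} = 1.999624.
Margin = t* × SE = 1.999624 × 0.2117 = 0.423320.
CI: 0.9993 ± 0.423320 → (0.5760, 1.4226).
With 95% confidence, each one-unit increase in daily light exposure is associated with a change of between 0.5760 and 1.4226 cm in plant height.

(0.5760, 1.4226)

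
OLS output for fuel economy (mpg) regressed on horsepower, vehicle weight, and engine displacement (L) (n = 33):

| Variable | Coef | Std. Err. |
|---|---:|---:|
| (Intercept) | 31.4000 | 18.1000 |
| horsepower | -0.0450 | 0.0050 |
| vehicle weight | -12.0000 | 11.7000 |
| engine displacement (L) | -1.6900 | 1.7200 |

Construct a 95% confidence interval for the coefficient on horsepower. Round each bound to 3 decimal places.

(-0.055, -0.035)

Read off: b = -0.0450, SE = 0.0050 for horsepower.
df = n − k − 1 = 33 − 3 − 1 = 29.
t* = t_{0.025, 29} = 2.04523.
Margin = t* × SE = 2.04523 × 0.0050 = 0.01023.
CI: -0.0450 ± 0.01023 → (-0.055, -0.035).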